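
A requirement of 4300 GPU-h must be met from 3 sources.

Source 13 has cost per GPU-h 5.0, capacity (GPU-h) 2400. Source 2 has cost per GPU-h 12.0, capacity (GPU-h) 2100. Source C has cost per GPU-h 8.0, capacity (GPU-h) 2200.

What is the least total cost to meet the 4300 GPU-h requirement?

27200

Use sources in increasing cost order.
Take 2400 from Source 13 at 5.0 — need 1900 more.
Take 1900 from Source C at 8.0 to finish.
Source 2: unused.
Cost = 2400×5.0 + 1900×8.0 = 27200.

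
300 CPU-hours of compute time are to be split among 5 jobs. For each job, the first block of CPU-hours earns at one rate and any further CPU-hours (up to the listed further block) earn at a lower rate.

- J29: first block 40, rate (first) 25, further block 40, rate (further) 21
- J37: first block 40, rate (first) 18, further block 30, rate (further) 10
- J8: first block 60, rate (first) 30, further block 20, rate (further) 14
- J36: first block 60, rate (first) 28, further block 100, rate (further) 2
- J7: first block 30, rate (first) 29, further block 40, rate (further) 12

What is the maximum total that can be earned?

Order all 10 blocks by rate: J8/tier1 30 > J7/tier1 29 > J36/tier1 28 > J29/tier1 25 > J29/tier2 21 > J37/tier1 18 > J8/tier2 14 > J7/tier2 12 > J37/tier2 10 > J36/tier2 2.
Fill J8 tier1 block (60 at 30) → 240 left.
J7 tier1 at 29: fill all 30 → 210 left.
Fill J36 tier1 block (60 at 28) → 150 left.
J29/tier1 (25): +40 → 110 left.
Fill J29 tier2 block (40 at 21) → 70 left.
Fill J37 tier1 block (40 at 18) → 30 left.
Fill J8 tier2 block (20 at 14) → 10 left.
J7/tier2: +10 of 40 at 12; pool empty.
Total = 30×60 + 29×30 + 28×60 + 25×40 + 21×40 + 18×40 + 14×20 + 12×10 = 7310.

7310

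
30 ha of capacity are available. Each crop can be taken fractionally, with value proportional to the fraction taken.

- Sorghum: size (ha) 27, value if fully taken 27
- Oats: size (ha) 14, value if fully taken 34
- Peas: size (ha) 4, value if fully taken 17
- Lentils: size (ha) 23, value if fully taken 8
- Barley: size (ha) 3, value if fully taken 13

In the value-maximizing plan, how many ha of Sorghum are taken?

9

Best value per unit of size first: Barley 13/3≈4.33, Peas 17/4≈4.25, Oats 34/14≈2.43, Sorghum 27/27≈1, Lentils 8/23≈0.348.
Barley: take in full, 3 ha for value 13 ; 27 left.
Peas: take in full, 4 ha for value 17 ; 23 left.
Oats: take in full, 14 ha for value 34 ; 9 left.
Only 9 ha remain; take 9/27 of Sorghum for value 27×9/27 = 9.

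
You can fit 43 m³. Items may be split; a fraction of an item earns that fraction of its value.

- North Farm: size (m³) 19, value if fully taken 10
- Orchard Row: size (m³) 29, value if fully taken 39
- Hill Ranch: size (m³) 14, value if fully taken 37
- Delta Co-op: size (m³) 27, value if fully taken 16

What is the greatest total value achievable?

Sort by value density: Hill Ranch 37/14≈2.64, Orchard Row 39/29≈1.34, Delta Co-op 16/27≈0.593, North Farm 10/19≈0.526.
Take all of Hill Ranch (14 m³, value 37) — 29 m³ left.
Orchard Row: take in full, 29 m³ for value 39 — 0 left.
Total value = 76.

76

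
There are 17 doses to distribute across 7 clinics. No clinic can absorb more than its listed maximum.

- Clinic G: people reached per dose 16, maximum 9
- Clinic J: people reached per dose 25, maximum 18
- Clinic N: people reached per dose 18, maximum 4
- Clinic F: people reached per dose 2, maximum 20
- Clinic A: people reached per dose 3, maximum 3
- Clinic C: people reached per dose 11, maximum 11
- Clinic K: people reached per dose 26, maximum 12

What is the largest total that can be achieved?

437

Highest people reached per dose first: Clinic K 26 > Clinic J 25 > Clinic N 18 > Clinic G 16 > Clinic C 11 > Clinic A 3 > Clinic F 2.
Clinic K: +12 to 12 (cap) — 5 left.
Clinic J: +5 (room for 18) → 5. Pool exhausted.
Total = 25×5 + 26×12 = 437.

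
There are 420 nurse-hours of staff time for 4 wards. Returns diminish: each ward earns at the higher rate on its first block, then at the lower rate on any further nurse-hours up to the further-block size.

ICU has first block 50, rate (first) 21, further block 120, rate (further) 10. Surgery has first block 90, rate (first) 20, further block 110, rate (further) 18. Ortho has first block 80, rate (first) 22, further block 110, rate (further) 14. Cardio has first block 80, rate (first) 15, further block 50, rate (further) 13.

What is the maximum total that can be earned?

7930

Order all 8 blocks by rate: Ortho/first 22 > ICU/first 21 > Surgery/first 20 > Surgery/second 18 > Cardio/first 15 > Ortho/second 14 > Cardio/second 13 > ICU/second 10.
Fill Ortho first block (80 at 22) ; 340 left.
ICU/first (21): +50 ; 290 left.
Surgery/first (20): +90 ; 200 left.
Fill Surgery second block (110 at 18) ; 90 left.
Cardio/first (15): +80 ; 10 left.
10 remain; put them into Ortho second at 14.
Total = 22×80 + 21×50 + 20×90 + 18×110 + 15×80 + 14×10 = 7930.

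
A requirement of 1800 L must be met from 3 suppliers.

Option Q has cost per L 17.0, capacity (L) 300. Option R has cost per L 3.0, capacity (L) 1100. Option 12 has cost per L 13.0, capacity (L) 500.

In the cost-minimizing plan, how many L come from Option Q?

200

Cheapest first:
Option R (3.0): use full 1100 → 700 L to go.
Option 12 (13.0): use full 500 → 200 L to go.
Take 200 from Option Q at 17.0 to finish.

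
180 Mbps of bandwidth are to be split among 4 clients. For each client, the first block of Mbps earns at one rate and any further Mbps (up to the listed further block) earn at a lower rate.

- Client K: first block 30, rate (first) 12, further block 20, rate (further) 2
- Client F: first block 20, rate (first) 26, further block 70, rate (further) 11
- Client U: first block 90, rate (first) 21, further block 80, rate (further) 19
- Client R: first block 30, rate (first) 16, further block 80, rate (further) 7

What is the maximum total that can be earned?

Order all 8 blocks by rate: Client F/first 26 > Client U/first 21 > Client U/second 19 > Client R/first 16 > Client K/first 12 > Client F/second 11 > Client R/second 7 > Client K/second 2.
Client F first at 26: fill all 20 — 160 left.
Fill Client U first block (90 at 21) — 70 left.
Client U second at 19: only 70 left, fill 70.
Total = 26×20 + 21×90 + 19×70 = 3740.

3740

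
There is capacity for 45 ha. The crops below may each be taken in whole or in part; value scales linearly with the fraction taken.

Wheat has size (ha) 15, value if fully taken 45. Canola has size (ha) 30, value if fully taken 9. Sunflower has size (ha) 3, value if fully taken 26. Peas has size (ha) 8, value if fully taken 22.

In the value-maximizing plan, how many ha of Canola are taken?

Rank by value-to-size ratio: Sunflower 26/3≈8.67, Wheat 45/15≈3, Peas 22/8≈2.75, Canola 9/30≈0.3.
Sunflower: take in full, 3 ha for value 26 → 42 left.
Wheat: take in full, 15 ha for value 45 → 27 left.
All 8 ha of Peas fit (value 22) → 19 remain.
Fill the last 19 ha with part of Canola: 19/30 of it earns 5.7.

19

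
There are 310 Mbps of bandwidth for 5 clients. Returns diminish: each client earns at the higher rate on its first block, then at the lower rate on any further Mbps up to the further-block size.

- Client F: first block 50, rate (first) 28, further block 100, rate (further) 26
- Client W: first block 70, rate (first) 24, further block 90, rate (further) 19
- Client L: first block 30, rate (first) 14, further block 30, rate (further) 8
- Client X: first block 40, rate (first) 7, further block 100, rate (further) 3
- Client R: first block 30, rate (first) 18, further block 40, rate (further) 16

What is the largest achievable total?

Treat each block as its own option and order by rate: Client F/tier1 28 > Client F/tier2 26 > Client W/tier1 24 > Client W/tier2 19 > Client R/tier1 18 > Client R/tier2 16 > Client L/tier1 14 > Client L/tier2 8 > Client X/tier1 7 > Client X/tier2 3.
Client F tier1 at 28: fill all 50 ; 260 left.
Client F/tier2 (26): +100 ; 160 left.
Fill Client W tier1 block (70 at 24) ; 90 left.
Client W/tier2 (19): +90 ; 0 left.
Total = 28×50 + 26×100 + 24×70 + 19×90 = 7390.

7390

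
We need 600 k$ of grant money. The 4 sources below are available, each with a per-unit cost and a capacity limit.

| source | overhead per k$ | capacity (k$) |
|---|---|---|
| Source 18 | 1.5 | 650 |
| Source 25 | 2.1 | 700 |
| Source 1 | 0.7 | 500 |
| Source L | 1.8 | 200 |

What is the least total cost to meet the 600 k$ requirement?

500

Cheapest first:
Take 500 from Source 1 at 0.7 ; need 100 more.
Source 18 at 1.5: take 100 of its 650 ; requirement met.
Source L, Source 25: unused.
Cost = 500×0.7 + 100×1.5 = 500.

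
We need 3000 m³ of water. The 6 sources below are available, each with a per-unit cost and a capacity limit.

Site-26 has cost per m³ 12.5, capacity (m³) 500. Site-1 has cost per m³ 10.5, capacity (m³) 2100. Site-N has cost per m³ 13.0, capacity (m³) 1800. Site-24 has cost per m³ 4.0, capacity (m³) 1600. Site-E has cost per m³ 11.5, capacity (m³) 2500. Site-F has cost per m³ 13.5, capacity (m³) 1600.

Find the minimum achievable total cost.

21100

Fill from the cheapest source first.
Site-24 (4.0): use full 1600 — 1400 m³ to go.
Take 1400 from Site-1 at 10.5 to finish.
Site-E, Site-26, Site-N, Site-F: unused.
Cost = 1600×4.0 + 1400×10.5 = 21100.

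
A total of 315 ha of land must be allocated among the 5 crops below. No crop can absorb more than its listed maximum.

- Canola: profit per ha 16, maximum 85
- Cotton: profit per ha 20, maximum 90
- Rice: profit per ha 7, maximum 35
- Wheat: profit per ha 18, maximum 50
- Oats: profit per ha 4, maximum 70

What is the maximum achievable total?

Rank by profit per ha: Cotton 20 > Wheat 18 > Canola 16 > Rice 7 > Oats 4.
Give Cotton 90 to hit its cap of 90 — 225 left.
Wheat takes 50 to reach its cap of 50 — 175 left.
Give Canola 85 to hit its cap of 85 — 90 left.
Give Rice 35 to hit its cap of 35 — 55 left.
Oats has room for 70 but only 55 remain, so it gets 55.
Total = 16×85 + 20×90 + 7×35 + 18×50 + 4×55 = 4525.

4525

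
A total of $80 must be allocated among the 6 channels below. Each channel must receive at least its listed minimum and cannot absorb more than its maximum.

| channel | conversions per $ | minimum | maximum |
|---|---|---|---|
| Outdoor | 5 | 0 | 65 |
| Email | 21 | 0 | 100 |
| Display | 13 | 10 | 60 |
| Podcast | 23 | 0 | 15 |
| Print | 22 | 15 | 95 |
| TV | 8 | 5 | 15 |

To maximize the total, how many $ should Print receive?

Meeting every minimum uses 0+0+10+0+15+5 = 30 $, leaving 50.
Order the channels by conversions per $: Podcast 23 > Print 22 > Email 21 > Display 13 > TV 8 > Outdoor 5.
Podcast takes 15 more to reach its cap of 15 — 35 left.
Only 35 left; Print takes them to reach 50.

50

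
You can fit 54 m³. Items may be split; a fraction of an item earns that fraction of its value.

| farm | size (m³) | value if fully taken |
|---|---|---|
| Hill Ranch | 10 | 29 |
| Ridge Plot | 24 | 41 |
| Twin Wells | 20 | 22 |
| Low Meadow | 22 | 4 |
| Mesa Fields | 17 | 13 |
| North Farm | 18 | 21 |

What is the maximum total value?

Best value per unit of size first: Hill Ranch 29/10≈2.9, Ridge Plot 41/24≈1.71, North Farm 21/18≈1.17, Twin Wells 22/20≈1.1, Mesa Fields 13/17≈0.765, Low Meadow 4/22≈0.182.
Hill Ranch: take in full, 10 m³ for value 29 — 44 left.
Take all of Ridge Plot (24 m³, value 41) — 20 m³ left.
North Farm: take in full, 18 m³ for value 21 — 2 left.
2 m³ left: a 2/20 share of Twin Wells gives 22×2/20 = 2.2.
Total value = 93.2.

93.2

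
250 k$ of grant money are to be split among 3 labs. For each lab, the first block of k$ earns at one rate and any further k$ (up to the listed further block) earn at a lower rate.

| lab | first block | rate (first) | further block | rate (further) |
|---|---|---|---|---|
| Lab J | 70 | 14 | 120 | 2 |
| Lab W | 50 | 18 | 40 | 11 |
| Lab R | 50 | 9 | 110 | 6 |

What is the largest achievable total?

Rank every tier by rate: Lab W/T1 18 > Lab J/T1 14 > Lab W/T2 11 > Lab R/T1 9 > Lab R/T2 6 > Lab J/T2 2.
Fill Lab W T1 block (50 at 18) ; 200 left.
Lab J/T1 (14): +70 ; 130 left.
Lab W T2 at 11: fill all 40 ; 90 left.
Fill Lab R T1 block (50 at 9) ; 40 left.
40 remain; put them into Lab R T2 at 6.
Total = 18×50 + 14×70 + 11×40 + 9×50 + 6×40 = 3010.

3010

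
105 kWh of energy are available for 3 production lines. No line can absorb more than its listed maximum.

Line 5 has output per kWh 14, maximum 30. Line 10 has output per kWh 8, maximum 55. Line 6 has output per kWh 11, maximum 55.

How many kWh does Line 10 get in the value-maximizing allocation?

20

Rank by output per kWh: Line 5 14 > Line 6 11 > Line 10 8.
Line 5 takes 30 to reach its cap of 30 — 75 left.
Line 6 takes 55 to reach its cap of 55 — 20 left.
Line 10: +20 (room for 55) → 20. Pool exhausted.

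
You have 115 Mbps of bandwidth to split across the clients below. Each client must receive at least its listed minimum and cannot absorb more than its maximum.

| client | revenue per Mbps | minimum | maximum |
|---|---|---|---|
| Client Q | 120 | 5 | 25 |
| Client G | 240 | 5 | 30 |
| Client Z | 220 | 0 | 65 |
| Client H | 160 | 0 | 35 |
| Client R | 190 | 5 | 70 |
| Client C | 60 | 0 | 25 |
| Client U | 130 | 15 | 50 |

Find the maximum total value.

23900

Meeting every minimum uses 5+5+0+0+5+0+15 = 30 Mbps, leaving 85.
Order the clients by revenue per Mbps: Client G 240 > Client Z 220 > Client R 190 > Client H 160 > Client U 130 > Client Q 120 > Client C 60.
Client G takes 25 more to reach its cap of 30 ; 60 left.
Client Z: +60 (room for 65) → 60. Pool exhausted.
Total = 120×5 + 240×30 + 220×60 + 190×5 + 130×15 = 23900.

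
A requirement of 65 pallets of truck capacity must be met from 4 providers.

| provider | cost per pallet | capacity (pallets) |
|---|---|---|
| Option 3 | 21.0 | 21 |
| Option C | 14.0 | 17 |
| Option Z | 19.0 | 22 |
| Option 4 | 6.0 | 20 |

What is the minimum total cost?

Fill from the cheapest provider first.
Option 4 (6.0): use full 20 → 45 pallets to go.
Option C (14.0): use full 17 → 28 pallets to go.
Option Z at 19.0: take all 22 pallets → 6 still needed.
Option 3 at 21.0: take 6 of its 21 → requirement met.
Cost = 20×6.0 + 17×14.0 + 22×19.0 + 6×21.0 = 902.

902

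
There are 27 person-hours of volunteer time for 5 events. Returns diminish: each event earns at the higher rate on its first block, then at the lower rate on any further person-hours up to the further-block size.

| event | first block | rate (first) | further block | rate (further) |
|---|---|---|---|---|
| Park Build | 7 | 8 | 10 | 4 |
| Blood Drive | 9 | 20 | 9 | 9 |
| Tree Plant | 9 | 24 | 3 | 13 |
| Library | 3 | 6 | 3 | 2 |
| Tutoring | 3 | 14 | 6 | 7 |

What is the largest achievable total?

504

Rank every tier by rate: Tree Plant/first 24 > Blood Drive/first 20 > Tutoring/first 14 > Tree Plant/second 13 > Blood Drive/second 9 > Park Build/first 8 > Tutoring/second 7 > Library/first 6 > Park Build/second 4 > Library/second 2.
Tree Plant/first (24): +9 → 18 left.
Blood Drive first at 20: fill all 9 → 9 left.
Tutoring first at 14: fill all 3 → 6 left.
Tree Plant/second (13): +3 → 3 left.
3 remain; put them into Blood Drive second at 9.
Total = 24×9 + 20×9 + 14×3 + 13×3 + 9×3 = 504.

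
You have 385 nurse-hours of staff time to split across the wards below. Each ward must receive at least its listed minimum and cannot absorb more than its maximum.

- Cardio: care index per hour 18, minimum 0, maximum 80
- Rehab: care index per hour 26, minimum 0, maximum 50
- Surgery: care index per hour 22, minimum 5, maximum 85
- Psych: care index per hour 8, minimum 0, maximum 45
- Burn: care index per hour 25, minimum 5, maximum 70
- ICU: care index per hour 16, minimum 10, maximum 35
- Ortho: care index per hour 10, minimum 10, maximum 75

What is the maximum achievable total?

7570

Meeting every minimum uses 0+0+5+0+5+10+10 = 30 nurse-hours, leaving 355.
Rank by care index per hour: Rehab 26 > Burn 25 > Surgery 22 > Cardio 18 > ICU 16 > Ortho 10 > Psych 8.
Rehab takes 50 more to reach its cap of 50 ; 305 left.
Burn: +65 to 70 (cap) ; 240 left.
Surgery takes 80 more to reach its cap of 85 ; 160 left.
Give Cardio 80 more to hit its cap of 80 ; 80 left.
ICU: +25 to 35 (cap) ; 55 left.
Ortho has room for 65 more but only 55 remain, so it gets 65.
Total = 18×80 + 26×50 + 22×85 + 25×70 + 16×35 + 10×65 = 7570.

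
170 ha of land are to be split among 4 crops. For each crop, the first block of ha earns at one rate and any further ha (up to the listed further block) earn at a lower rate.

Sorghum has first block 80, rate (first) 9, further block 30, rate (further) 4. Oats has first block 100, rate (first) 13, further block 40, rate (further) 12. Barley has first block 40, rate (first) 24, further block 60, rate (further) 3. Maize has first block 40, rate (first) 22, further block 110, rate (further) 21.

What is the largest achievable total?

Order all 8 blocks by rate: Barley/T1 24 > Maize/T1 22 > Maize/T2 21 > Oats/T1 13 > Oats/T2 12 > Sorghum/T1 9 > Sorghum/T2 4 > Barley/T2 3.
Barley T1 at 24: fill all 40 — 130 left.
Maize/T1 (22): +40 — 90 left.
Maize T2 at 21: only 90 left, fill 90.
Total = 24×40 + 22×40 + 21×90 = 3730.

3730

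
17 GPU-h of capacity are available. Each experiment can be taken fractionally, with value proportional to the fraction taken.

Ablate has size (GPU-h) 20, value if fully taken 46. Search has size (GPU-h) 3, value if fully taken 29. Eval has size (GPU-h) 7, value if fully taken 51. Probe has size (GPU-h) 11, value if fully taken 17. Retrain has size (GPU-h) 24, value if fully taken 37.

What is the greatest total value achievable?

96.1

Rank by value-to-size ratio: Search 29/3≈9.67, Eval 51/7≈7.29, Ablate 46/20≈2.3, Probe 17/11≈1.55, Retrain 37/24≈1.54.
Search: take in full, 3 GPU-h for value 29 — 14 left.
All 7 GPU-h of Eval fit (value 51) — 7 remain.
Fill the last 7 GPU-h with part of Ablate: 7/20 of it earns 16.1.
Total value = 96.1.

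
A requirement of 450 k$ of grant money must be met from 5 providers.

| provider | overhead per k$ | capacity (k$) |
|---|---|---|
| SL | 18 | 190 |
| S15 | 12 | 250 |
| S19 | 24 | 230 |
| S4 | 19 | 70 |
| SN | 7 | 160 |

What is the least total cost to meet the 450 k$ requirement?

Fill from the cheapest provider first.
SN at 7: take all 160 k$ → 290 still needed.
S15 at 12: take all 250 k$ → 40 still needed.
Take 40 from SL at 18 to finish.
S4, S19: unused.
Cost = 160×7 + 250×12 + 40×18 = 4840.

4840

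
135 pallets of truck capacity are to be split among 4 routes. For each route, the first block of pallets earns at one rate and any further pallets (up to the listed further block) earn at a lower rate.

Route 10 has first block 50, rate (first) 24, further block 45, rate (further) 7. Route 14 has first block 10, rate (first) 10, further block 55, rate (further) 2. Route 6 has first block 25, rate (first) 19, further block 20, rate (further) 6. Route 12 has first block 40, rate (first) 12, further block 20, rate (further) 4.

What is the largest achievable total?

2325

Treat each block as its own option and order by rate: Route 10/first 24 > Route 6/first 19 > Route 12/first 12 > Route 14/first 10 > Route 10/second 7 > Route 6/second 6 > Route 12/second 4 > Route 14/second 2.
Fill Route 10 first block (50 at 24) — 85 left.
Route 6/first (19): +25 — 60 left.
Route 12 first at 12: fill all 40 — 20 left.
Route 14/first (10): +10 — 10 left.
10 remain; put them into Route 10 second at 7.
Total = 24×50 + 19×25 + 12×40 + 10×10 + 7×10 = 2325.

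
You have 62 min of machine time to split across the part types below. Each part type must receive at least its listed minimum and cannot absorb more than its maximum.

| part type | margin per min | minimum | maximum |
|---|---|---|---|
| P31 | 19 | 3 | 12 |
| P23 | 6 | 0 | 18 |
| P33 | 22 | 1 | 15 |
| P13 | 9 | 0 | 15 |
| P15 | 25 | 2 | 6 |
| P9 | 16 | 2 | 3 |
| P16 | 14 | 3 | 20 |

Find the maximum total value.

1090

Meeting every minimum uses 3+0+1+0+2+2+3 = 11 min, leaving 51.
Order the part types by margin per min: P15 25 > P33 22 > P31 19 > P9 16 > P16 14 > P13 9 > P23 6.
P15: +4 to 6 (cap) — 47 left.
P33 takes 14 more to reach its cap of 15 — 33 left.
P31: +9 to 12 (cap) — 24 left.
Give P9 1 more to hit its cap of 3 — 23 left.
P16: +17 to 20 (cap) — 6 left.
P13 has room for 15 more but only 6 remain, so it gets 6.
Total = 19×12 + 22×15 + 9×6 + 25×6 + 16×3 + 14×20 = 1090.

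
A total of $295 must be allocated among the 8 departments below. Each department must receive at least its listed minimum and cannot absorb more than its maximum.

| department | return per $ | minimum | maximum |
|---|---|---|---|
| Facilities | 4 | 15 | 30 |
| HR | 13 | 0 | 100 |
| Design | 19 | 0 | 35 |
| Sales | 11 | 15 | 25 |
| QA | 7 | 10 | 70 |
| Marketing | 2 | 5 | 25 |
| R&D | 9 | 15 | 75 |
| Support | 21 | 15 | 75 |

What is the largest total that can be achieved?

Meeting every minimum uses 15+0+0+15+10+5+15+15 = 75 $, leaving 220.
Highest return per $ first: Support 21 > Design 19 > HR 13 > Sales 11 > R&D 9 > QA 7 > Facilities 4 > Marketing 2.
Give Support 60 more to hit its cap of 75 — 160 left.
Give Design 35 more to hit its cap of 35 — 125 left.
Give HR 100 more to hit its cap of 100 — 25 left.
Sales takes 10 more to reach its cap of 25 — 15 left.
R&D has room for 60 more but only 15 remain, so it gets 30.
Total = 4×15 + 13×100 + 19×35 + 11×25 + 7×10 + 2×5 + 9×30 + 21×75 = 4225.

4225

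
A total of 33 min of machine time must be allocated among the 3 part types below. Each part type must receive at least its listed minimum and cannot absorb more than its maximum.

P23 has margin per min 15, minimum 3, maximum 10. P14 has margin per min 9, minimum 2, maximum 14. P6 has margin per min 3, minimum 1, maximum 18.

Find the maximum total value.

303

Meeting every minimum uses 3+2+1 = 6 min, leaving 27.
Highest margin per min first: P23 15 > P14 9 > P6 3.
Give P23 7 more to hit its cap of 10 ; 20 left.
P14 takes 12 more to reach its cap of 14 ; 8 left.
Only 8 left; P6 takes them to reach 9.
Total = 15×10 + 9×14 + 3×9 = 303.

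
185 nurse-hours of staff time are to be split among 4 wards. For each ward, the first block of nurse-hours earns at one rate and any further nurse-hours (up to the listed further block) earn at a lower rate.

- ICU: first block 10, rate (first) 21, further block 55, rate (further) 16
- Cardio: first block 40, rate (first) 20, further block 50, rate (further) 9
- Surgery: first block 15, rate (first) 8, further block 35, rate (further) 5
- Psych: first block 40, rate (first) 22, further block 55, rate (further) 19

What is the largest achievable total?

3575

Order all 8 blocks by rate: Psych/tier1 22 > ICU/tier1 21 > Cardio/tier1 20 > Psych/tier2 19 > ICU/tier2 16 > Cardio/tier2 9 > Surgery/tier1 8 > Surgery/tier2 5.
Psych tier1 at 22: fill all 40 ; 145 left.
ICU/tier1 (21): +10 ; 135 left.
Cardio/tier1 (20): +40 ; 95 left.
Psych/tier2 (19): +55 ; 40 left.
ICU/tier2: +40 of 55 at 16; pool empty.
Total = 22×40 + 21×10 + 20×40 + 19×55 + 16×40 = 3575.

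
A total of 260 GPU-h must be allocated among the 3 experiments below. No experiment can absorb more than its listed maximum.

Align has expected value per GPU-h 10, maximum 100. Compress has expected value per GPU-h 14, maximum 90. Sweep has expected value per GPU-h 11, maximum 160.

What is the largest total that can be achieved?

3120

Order the experiments by expected value per GPU-h: Compress 14 > Sweep 11 > Align 10.
Compress takes 90 to reach its cap of 90 ; 170 left.
Give Sweep 160 to hit its cap of 160 ; 10 left.
Only 10 left; Align takes them to reach 10.
Total = 10×10 + 14×90 + 11×160 = 3120.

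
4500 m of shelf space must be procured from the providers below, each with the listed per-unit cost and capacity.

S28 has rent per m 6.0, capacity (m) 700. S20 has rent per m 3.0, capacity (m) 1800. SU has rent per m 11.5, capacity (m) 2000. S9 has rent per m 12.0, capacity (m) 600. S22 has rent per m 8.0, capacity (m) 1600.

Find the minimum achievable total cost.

27000

Cheapest first:
S20 at 3.0: take all 1800 m → 2700 still needed.
Take 700 from S28 at 6.0 → need 2000 more.
S22 (8.0): use full 1600 → 400 m to go.
Take 400 from SU at 11.5 to finish.
S9: unused.
Cost = 1800×3.0 + 700×6.0 + 1600×8.0 + 400×11.5 = 27000.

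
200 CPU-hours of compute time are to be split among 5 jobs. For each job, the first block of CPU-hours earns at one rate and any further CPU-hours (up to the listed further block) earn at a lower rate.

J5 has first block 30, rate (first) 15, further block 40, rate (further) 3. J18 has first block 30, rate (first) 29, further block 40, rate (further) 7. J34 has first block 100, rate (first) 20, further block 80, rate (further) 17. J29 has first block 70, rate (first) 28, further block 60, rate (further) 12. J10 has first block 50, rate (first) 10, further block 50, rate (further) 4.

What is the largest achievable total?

4830

Order all 10 blocks by rate: J18/tier1 29 > J29/tier1 28 > J34/tier1 20 > J34/tier2 17 > J5/tier1 15 > J29/tier2 12 > J10/tier1 10 > J18/tier2 7 > J10/tier2 4 > J5/tier2 3.
Fill J18 tier1 block (30 at 29) → 170 left.
Fill J29 tier1 block (70 at 28) → 100 left.
J34/tier1 (20): +100 → 0 left.
Total = 29×30 + 28×70 + 20×100 = 4830.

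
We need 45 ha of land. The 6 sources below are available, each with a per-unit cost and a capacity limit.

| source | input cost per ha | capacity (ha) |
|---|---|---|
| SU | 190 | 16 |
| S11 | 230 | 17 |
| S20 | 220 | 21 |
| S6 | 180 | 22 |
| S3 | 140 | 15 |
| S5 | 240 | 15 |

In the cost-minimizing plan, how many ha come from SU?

8

Cheapest first:
S3 (140): use full 15 → 30 ha to go.
S6 at 180: take all 22 ha → 8 still needed.
SU (190): take the remaining 8 → done.
S20, S11, S5: unused.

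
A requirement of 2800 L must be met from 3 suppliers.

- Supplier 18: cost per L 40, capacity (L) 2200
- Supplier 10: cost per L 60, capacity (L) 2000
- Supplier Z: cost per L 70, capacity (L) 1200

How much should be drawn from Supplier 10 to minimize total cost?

600

Use suppliers in increasing cost order.
Take 2200 from Supplier 18 at 40 ; need 600 more.
Supplier 10 at 60: take 600 of its 2000 ; requirement met.
Supplier Z: unused.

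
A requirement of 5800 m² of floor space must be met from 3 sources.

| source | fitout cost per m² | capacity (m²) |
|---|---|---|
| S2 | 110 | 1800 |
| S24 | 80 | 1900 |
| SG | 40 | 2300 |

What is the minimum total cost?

420000

Use sources in increasing cost order.
SG at 40: take all 2300 m² — 3500 still needed.
S24 (80): use full 1900 — 1600 m² to go.
S2 at 110: take 1600 of its 1800 — requirement met.
Cost = 2300×40 + 1900×80 + 1600×110 = 420000.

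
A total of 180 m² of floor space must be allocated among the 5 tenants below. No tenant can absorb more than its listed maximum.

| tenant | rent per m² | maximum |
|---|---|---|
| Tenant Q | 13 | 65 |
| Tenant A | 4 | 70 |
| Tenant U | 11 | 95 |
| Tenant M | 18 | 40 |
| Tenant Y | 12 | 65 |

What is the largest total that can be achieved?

Rank by rent per m²: Tenant M 18 > Tenant Q 13 > Tenant Y 12 > Tenant U 11 > Tenant A 4.
Tenant M takes 40 to reach its cap of 40 ; 140 left.
Tenant Q: +65 to 65 (cap) ; 75 left.
Tenant Y takes 65 to reach its cap of 65 ; 10 left.
Only 10 left; Tenant U takes them to reach 10.
Total = 13×65 + 11×10 + 18×40 + 12×65 = 2455.

2455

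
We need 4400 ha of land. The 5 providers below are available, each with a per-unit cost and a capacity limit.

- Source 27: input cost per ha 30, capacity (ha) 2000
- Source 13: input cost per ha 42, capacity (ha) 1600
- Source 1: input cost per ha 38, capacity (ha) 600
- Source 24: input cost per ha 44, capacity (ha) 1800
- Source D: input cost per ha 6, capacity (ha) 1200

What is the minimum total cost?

115200

Fill from the cheapest provider first.
Take 1200 from Source D at 6 — need 3200 more.
Source 27 at 30: take all 2000 ha — 1200 still needed.
Take 600 from Source 1 at 38 — need 600 more.
Source 13 at 42: take 600 of its 1600 — requirement met.
Source 24: unused.
Cost = 1200×6 + 2000×30 + 600×38 + 600×42 = 115200.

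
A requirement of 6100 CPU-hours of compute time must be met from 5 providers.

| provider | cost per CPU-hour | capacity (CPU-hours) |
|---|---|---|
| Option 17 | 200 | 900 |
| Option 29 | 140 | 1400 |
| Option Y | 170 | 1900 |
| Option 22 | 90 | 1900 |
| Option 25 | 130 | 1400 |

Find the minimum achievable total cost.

787000

Cheapest first:
Option 22 (90): use full 1900 ; 4200 CPU-hours to go.
Option 25 (130): use full 1400 ; 2800 CPU-hours to go.
Option 29 at 140: take all 1400 CPU-hours ; 1400 still needed.
Option Y at 170: take 1400 of its 1900 ; requirement met.
Option 17: unused.
Cost = 1900×90 + 1400×130 + 1400×140 + 1400×170 = 787000.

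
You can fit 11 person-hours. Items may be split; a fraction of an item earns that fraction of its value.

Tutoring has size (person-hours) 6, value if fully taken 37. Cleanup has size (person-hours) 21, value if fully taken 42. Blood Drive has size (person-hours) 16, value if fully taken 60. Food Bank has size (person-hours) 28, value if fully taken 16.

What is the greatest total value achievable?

Rank by value-to-size ratio: Tutoring 37/6≈6.17, Blood Drive 60/16≈3.75, Cleanup 42/21≈2, Food Bank 16/28≈0.571.
All 6 person-hours of Tutoring fit (value 37) → 5 remain.
Fill the last 5 person-hours with part of Blood Drive: 5/16 of it earns 18.75.
Total value = 55.75.

55.75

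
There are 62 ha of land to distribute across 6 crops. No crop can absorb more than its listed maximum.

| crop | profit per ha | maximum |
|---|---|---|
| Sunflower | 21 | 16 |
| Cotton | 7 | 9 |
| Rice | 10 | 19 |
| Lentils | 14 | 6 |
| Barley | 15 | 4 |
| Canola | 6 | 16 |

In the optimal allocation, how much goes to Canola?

8

Highest profit per ha first: Sunflower 21 > Barley 15 > Lentils 14 > Rice 10 > Cotton 7 > Canola 6.
Sunflower: +16 to 16 (cap) → 46 left.
Barley takes 4 to reach its cap of 4 → 42 left.
Lentils: +6 to 6 (cap) → 36 left.
Give Rice 19 to hit its cap of 19 → 17 left.
Give Cotton 9 to hit its cap of 9 → 8 left.
Canola: +8 (room for 16) → 8. Pool exhausted.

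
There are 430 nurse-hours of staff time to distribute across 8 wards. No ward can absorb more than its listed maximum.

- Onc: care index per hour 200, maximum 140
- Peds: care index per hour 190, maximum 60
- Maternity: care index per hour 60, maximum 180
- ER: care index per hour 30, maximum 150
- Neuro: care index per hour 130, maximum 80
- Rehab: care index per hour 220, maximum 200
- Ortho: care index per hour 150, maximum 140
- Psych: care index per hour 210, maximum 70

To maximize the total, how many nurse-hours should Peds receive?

20

Rank by care index per hour: Rehab 220 > Psych 210 > Onc 200 > Peds 190 > Ortho 150 > Neuro 130 > Maternity 60 > ER 30.
Rehab: +200 to 200 (cap) — 230 left.
Give Psych 70 to hit its cap of 70 — 160 left.
Give Onc 140 to hit its cap of 140 — 20 left.
Peds: +20 (room for 60) → 20. Pool exhausted.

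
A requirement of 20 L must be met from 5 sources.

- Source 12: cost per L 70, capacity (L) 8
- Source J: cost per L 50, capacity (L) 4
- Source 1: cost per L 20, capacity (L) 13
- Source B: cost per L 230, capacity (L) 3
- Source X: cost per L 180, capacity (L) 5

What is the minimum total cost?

670

Fill from the cheapest source first.
Source 1 at 20: take all 13 L ; 7 still needed.
Source J (50): use full 4 ; 3 L to go.
Take 3 from Source 12 at 70 to finish.
Source X, Source B: unused.
Cost = 13×20 + 4×50 + 3×70 = 670.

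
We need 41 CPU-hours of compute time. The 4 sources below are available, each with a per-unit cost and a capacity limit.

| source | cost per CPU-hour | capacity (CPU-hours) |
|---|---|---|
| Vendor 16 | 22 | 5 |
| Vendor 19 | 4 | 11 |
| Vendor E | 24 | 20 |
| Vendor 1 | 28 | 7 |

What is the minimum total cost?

Fill from the cheapest source first.
Take 11 from Vendor 19 at 4 → need 30 more.
Vendor 16 (22): use full 5 → 25 CPU-hours to go.
Vendor E (24): use full 20 → 5 CPU-hours to go.
Vendor 1 at 28: take 5 of its 7 → requirement met.
Cost = 11×4 + 5×22 + 20×24 + 5×28 = 774.

774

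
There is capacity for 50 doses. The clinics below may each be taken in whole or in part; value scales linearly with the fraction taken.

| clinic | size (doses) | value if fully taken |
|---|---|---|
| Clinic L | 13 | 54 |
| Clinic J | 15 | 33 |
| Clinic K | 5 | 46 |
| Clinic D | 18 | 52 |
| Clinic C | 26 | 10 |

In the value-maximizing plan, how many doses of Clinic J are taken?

Rank by value-to-size ratio: Clinic K 46/5≈9.2, Clinic L 54/13≈4.15, Clinic D 52/18≈2.89, Clinic J 33/15≈2.2, Clinic C 10/26≈0.385.
All 5 doses of Clinic K fit (value 46) ; 45 remain.
Clinic L: take in full, 13 doses for value 54 ; 32 left.
Take all of Clinic D (18 doses, value 52) ; 14 doses left.
14 doses left: a 14/15 share of Clinic J gives 33×14/15 = 30.8.

14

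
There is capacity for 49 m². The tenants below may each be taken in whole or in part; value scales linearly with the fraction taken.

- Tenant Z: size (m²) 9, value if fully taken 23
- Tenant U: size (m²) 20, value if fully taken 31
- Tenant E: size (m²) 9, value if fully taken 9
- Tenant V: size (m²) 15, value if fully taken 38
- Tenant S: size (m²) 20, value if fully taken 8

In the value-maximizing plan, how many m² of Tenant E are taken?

5

Best value per unit of size first: Tenant Z 23/9≈2.56, Tenant V 38/15≈2.53, Tenant U 31/20≈1.55, Tenant E 9/9≈1, Tenant S 8/20≈0.4.
Tenant Z: take in full, 9 m² for value 23 — 40 left.
Take all of Tenant V (15 m², value 38) — 25 m² left.
All 20 m² of Tenant U fit (value 31) — 5 remain.
Fill the last 5 m² with part of Tenant E: 5/9 of it earns 5.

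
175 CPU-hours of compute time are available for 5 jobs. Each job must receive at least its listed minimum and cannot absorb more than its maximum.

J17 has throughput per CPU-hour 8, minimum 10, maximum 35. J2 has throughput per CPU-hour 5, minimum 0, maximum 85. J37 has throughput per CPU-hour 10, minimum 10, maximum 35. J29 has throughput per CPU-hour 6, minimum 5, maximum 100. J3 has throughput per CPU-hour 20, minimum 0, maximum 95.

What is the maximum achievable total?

2590

Meeting every minimum uses 10+0+10+5+0 = 25 CPU-hours, leaving 150.
Order the jobs by throughput per CPU-hour: J3 20 > J37 10 > J17 8 > J29 6 > J2 5.
Give J3 95 more to hit its cap of 95 — 55 left.
J37: +25 to 35 (cap) — 30 left.
Give J17 25 more to hit its cap of 35 — 5 left.
Only 5 left; J29 takes them to reach 10.
Total = 8×35 + 10×35 + 6×10 + 20×95 = 2590.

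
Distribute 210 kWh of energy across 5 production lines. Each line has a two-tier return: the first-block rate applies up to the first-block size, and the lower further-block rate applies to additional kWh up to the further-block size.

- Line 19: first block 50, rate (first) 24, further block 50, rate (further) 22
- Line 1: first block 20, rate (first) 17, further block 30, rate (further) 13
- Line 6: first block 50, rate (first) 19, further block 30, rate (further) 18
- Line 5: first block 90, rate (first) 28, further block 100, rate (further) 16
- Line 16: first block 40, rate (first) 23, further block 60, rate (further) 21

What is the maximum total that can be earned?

5300

Rank every tier by rate: Line 5/T1 28 > Line 19/T1 24 > Line 16/T1 23 > Line 19/T2 22 > Line 16/T2 21 > Line 6/T1 19 > Line 6/T2 18 > Line 1/T1 17 > Line 5/T2 16 > Line 1/T2 13.
Fill Line 5 T1 block (90 at 28) ; 120 left.
Line 19 T1 at 24: fill all 50 ; 70 left.
Line 16/T1 (23): +40 ; 30 left.
30 remain; put them into Line 19 T2 at 22.
Total = 28×90 + 24×50 + 23×40 + 22×30 = 5300.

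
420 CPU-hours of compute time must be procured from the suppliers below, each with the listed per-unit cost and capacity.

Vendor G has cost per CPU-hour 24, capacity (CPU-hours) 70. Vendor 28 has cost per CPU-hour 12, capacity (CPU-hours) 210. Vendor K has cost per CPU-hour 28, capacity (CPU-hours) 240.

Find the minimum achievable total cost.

8120

Cheapest first:
Vendor 28 at 12: take all 210 CPU-hours — 210 still needed.
Vendor G at 24: take all 70 CPU-hours — 140 still needed.
Vendor K (28): take the remaining 140 — done.
Cost = 210×12 + 70×24 + 140×28 = 8120.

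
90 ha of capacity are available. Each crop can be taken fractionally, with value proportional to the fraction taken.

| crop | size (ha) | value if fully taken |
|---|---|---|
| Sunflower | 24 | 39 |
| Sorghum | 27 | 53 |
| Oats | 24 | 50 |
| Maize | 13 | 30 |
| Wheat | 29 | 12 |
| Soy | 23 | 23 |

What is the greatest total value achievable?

174

Sort by value density: Maize 30/13≈2.31, Oats 50/24≈2.08, Sorghum 53/27≈1.96, Sunflower 39/24≈1.62, Soy 23/23≈1, Wheat 12/29≈0.414.
Maize: take in full, 13 ha for value 30 — 77 left.
Oats: take in full, 24 ha for value 50 — 53 left.
Sorghum: take in full, 27 ha for value 53 — 26 left.
Sunflower: take in full, 24 ha for value 39 — 2 left.
2 ha left: a 2/23 share of Soy gives 23×2/23 = 2.
Total value = 174.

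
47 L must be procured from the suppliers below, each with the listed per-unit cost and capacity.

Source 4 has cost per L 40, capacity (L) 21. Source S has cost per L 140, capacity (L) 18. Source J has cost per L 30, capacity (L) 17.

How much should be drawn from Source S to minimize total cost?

9

Fill from the cheapest supplier first.
Source J at 30: take all 17 L → 30 still needed.
Source 4 at 40: take all 21 L → 9 still needed.
Source S (140): take the remaining 9 → done.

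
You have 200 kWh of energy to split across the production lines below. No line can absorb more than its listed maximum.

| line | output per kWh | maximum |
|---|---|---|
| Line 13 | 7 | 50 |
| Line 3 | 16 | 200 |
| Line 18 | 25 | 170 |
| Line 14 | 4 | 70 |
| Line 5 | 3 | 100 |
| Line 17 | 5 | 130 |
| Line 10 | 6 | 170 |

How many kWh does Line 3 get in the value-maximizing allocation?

30

Highest output per kWh first: Line 18 25 > Line 3 16 > Line 13 7 > Line 10 6 > Line 17 5 > Line 14 4 > Line 5 3.
Give Line 18 170 to hit its cap of 170 → 30 left.
Line 3 has room for 200 but only 30 remain, so it gets 30.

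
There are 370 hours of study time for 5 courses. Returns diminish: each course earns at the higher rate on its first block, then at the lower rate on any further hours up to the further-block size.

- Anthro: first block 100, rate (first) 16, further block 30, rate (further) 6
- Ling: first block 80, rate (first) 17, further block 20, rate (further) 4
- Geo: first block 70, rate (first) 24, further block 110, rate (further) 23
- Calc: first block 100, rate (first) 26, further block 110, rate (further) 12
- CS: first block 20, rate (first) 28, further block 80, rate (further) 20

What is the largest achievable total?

Treat each block as its own option and order by rate: CS/T1 28 > Calc/T1 26 > Geo/T1 24 > Geo/T2 23 > CS/T2 20 > Ling/T1 17 > Anthro/T1 16 > Calc/T2 12 > Anthro/T2 6 > Ling/T2 4.
CS/T1 (28): +20 ; 350 left.
Fill Calc T1 block (100 at 26) ; 250 left.
Geo/T1 (24): +70 ; 180 left.
Geo/T2 (23): +110 ; 70 left.
CS/T2: +70 of 80 at 20; pool empty.
Total = 28×20 + 26×100 + 24×70 + 23×110 + 20×70 = 8770.

8770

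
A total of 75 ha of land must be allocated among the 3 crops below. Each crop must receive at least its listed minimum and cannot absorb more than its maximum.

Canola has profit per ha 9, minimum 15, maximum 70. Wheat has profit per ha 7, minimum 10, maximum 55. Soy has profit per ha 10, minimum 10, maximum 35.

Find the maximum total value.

690

Meeting every minimum uses 15+10+10 = 35 ha, leaving 40.
Highest profit per ha first: Soy 10 > Canola 9 > Wheat 7.
Give Soy 25 more to hit its cap of 35 → 15 left.
Only 15 left; Canola takes them to reach 30.
Total = 9×30 + 7×10 + 10×35 = 690.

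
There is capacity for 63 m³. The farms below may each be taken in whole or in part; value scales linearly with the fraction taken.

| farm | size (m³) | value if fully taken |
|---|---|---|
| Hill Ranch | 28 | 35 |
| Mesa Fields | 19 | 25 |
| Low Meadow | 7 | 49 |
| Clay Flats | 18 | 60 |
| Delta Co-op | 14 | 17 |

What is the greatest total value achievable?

157.75

Sort by value density: Low Meadow 49/7≈7, Clay Flats 60/18≈3.33, Mesa Fields 25/19≈1.32, Hill Ranch 35/28≈1.25, Delta Co-op 17/14≈1.21.
Low Meadow: take in full, 7 m³ for value 49 ; 56 left.
Clay Flats: take in full, 18 m³ for value 60 ; 38 left.
Take all of Mesa Fields (19 m³, value 25) ; 19 m³ left.
Only 19 m³ remain; take 19/28 of Hill Ranch for value 35×19/28 = 23.75.
Total value = 157.75.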